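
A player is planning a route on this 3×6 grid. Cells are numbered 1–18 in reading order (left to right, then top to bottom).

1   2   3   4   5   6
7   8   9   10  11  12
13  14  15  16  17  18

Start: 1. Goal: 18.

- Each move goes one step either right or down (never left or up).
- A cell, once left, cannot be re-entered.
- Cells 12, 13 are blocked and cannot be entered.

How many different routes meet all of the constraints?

A right/down-only route from 1 to 18 makes exactly 2 down-moves and 5 right-moves in some order.
With no other constraints that would be C(7,2) = 21 routes.
Subtract routes through each blocked cell (inclusion–exclusion for overlaps): − through 12: 6 − through 13: 1 → 14.
That gives 14 routes.

14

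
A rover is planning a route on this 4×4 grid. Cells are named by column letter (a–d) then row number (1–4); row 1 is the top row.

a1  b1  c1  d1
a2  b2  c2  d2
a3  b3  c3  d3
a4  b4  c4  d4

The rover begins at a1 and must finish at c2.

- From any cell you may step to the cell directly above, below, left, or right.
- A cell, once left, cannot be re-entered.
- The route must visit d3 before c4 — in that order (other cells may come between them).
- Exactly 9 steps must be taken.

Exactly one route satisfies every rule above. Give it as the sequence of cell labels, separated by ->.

a1 -> b1 -> c1 -> d1 -> d2 -> d3 -> d4 -> c4 -> c3 -> c2

The waypoints must appear in the order d3, c4, with no cell reused.
Route from a1: 3× right (reaching d1), 3× down (reaching d4), left to c4, 2× up (reaching c2) — 9 moves in all.
Check: order respected (d3 at step 5, c4 at step 7); 9 moves as required.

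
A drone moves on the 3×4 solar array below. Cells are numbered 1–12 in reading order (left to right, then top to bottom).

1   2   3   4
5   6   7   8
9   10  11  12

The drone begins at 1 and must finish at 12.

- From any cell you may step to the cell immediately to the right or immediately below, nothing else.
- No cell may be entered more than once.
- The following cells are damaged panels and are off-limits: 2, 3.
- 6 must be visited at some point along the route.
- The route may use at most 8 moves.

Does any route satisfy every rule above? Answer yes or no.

One route that works: 1 → 5 → 6 → 10 → 11 → 12.

yes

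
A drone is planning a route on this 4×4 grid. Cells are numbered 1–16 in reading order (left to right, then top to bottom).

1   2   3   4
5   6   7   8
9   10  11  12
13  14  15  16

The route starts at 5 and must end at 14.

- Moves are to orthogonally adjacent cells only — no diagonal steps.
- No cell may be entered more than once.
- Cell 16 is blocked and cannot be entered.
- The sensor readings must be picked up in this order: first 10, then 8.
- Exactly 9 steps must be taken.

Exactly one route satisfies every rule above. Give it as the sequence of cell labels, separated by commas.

The waypoints must appear in the order 10, 8, with no cell reused.
Route from 5: down to 9, right to 10, up to 6, 2× right (reaching 8), down to 12, left to 11, down to 15, left to 14 — 9 moves in all.
Check: order respected (10 at step 2, 8 at step 5); 9 moves as required.

5, 9, 10, 6, 7, 8, 12, 11, 15, 14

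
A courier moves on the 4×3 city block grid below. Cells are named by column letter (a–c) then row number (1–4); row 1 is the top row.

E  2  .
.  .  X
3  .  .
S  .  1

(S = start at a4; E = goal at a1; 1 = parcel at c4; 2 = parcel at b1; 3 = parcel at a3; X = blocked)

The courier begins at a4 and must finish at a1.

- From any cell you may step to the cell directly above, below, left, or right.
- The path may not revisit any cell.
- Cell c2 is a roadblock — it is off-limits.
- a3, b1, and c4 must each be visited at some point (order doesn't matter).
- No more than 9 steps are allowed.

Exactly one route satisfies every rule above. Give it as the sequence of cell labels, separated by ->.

The 9-move cap with required stops at a3, b1, c4 leaves no slack for detours.
Route from a4: 2× right (reaching c4), up to c3, 2× left (reaching a3), up to a2, right to b2, up to b1, left to a1 — 9 moves in all.
Check: all required cells visited; 9 ≤ 9 moves.

a4 -> b4 -> c4 -> c3 -> b3 -> a3 -> a2 -> b2 -> b1 -> a1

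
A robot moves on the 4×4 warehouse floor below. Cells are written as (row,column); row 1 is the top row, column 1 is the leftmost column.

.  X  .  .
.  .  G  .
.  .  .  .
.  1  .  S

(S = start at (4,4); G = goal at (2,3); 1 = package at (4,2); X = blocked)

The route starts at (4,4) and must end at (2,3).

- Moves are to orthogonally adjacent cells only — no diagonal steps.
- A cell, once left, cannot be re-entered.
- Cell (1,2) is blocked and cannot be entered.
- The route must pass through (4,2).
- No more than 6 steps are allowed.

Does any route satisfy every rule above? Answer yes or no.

One route that works: (4,4) → (4,3) → (4,2) → (3,2) → (2,2) → (2,3).

yes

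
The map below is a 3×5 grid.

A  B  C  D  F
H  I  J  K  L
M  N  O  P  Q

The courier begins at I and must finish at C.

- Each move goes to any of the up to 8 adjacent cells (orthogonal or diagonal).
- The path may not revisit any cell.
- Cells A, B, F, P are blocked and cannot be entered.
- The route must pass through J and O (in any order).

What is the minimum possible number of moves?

Any route passes through J and O in some order between I and C. Summing Chebyshev distances along each leg and taking the cheapest ordering (I → O → J → C) gives a lower bound of 1 + 1 + 1 = 3 moves.
A route of 3 moves achieves this: I → O → J → C.
Since 3 matches the lower bound, it is optimal.

3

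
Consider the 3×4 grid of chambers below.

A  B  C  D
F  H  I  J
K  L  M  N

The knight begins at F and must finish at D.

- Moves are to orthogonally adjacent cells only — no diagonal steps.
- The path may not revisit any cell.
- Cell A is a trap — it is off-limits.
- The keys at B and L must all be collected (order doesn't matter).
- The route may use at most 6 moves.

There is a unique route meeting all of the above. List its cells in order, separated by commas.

The 6-move cap with required stops at B, L leaves no slack for detours.
Route from F: down 1 to K, right 1 to L, up 2 to B, right 2 to D — 6 moves in all.
Check: all required cells visited; 6 ≤ 6 moves.

F, K, L, H, B, C, D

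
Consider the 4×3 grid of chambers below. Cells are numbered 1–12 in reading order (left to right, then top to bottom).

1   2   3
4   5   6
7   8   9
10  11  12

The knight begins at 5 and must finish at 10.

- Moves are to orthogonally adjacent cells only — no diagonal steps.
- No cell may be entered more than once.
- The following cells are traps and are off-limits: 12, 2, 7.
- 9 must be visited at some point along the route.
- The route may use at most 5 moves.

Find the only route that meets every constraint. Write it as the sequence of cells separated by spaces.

Any route must reach 9 and still end at 10 within 5 moves, so the order of the required stops is forced.
Route from 5: right 1 to 6, down 1 to 9, left 1 to 8, down 1 to 11, left 1 to 10 — 5 moves in all.
Check: all required cells visited; 5 ≤ 5 moves.

5 6 9 8 11 10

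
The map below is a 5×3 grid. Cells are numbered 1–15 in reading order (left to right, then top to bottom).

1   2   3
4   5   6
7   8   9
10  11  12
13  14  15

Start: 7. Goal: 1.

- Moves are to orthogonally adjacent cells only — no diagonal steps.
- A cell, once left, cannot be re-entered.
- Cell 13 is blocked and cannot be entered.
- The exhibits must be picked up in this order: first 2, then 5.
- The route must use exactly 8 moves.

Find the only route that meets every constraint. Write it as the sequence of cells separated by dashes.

The waypoints must appear in the order 2, 5, with no cell reused.
Route from 7: 2× right (reaching 9), 2× up (reaching 3), left to 2, down to 5, left to 4, up to 1 — 8 moves in all.
Check: order respected (2 at step 5, 5 at step 6); 8 moves as required.

7 - 8 - 9 - 6 - 3 - 2 - 5 - 4 - 1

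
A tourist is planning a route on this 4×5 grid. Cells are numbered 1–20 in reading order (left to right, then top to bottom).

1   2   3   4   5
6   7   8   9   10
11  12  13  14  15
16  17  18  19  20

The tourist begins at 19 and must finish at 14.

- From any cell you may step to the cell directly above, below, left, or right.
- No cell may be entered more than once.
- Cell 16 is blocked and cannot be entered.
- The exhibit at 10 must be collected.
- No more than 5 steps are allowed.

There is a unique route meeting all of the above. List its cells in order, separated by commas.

19, 20, 15, 10, 9, 14

The budget equals the shortest possible length, so every move has to be on a shortest route through the required cells.
Route from 19: right 1 to 20, up 2 to 10, left 1 to 9, down 1 to 14 — 5 moves in all.
Check: all required cells visited; 5 ≤ 5 moves.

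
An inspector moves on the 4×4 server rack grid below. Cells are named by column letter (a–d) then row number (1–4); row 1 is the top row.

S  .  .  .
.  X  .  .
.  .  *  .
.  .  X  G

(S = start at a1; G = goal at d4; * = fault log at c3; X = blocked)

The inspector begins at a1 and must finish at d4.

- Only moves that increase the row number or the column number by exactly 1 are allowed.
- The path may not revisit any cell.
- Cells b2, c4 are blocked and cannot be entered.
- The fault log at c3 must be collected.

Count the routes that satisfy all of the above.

A right/down-only route from a1 to d4 makes exactly 3 down-moves and 3 right-moves in some order.
With no other constraints that would be C(6,3) = 20 routes.
Split at c3 and multiply the segment counts (each segment already excludes blocked cells): a1→c3: 2; c3→d4: 1; product = 2.
That gives 2 routes.

2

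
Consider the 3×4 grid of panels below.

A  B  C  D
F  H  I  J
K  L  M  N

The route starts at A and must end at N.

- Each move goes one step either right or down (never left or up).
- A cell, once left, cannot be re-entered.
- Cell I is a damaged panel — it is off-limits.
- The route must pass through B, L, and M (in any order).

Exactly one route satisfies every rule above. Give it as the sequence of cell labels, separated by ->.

Moves only go right or down, so the column and row indices never decrease.
Route from A: right 1 to B, down 2 to L, right 2 to N — 5 moves in all.
Check: all required cells visited.

A -> B -> H -> L -> M -> N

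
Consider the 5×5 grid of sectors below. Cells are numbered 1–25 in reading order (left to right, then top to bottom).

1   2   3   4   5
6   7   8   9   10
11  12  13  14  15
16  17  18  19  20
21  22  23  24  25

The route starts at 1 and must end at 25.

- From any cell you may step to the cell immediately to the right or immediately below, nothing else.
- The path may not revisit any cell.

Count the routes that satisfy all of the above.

70

A right/down-only route from 1 to 25 makes exactly 4 down-moves and 4 right-moves in some order.
With no other constraints that would be C(8,4) = 70 routes.
That gives 70 routes.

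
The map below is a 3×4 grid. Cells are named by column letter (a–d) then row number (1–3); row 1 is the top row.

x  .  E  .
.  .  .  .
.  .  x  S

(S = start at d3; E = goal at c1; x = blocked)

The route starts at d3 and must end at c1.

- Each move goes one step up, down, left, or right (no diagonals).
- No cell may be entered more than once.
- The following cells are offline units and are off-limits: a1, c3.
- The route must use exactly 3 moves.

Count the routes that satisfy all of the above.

2

Need simple routes of exactly 3 moves from d3 to c1 (Manhattan distance 3, so 0 moves are spent on a detour and 0 undoing it).
Enumerating: d3 d2 d1 c1 | d3 d2 c2 c1.
That gives 2 routes.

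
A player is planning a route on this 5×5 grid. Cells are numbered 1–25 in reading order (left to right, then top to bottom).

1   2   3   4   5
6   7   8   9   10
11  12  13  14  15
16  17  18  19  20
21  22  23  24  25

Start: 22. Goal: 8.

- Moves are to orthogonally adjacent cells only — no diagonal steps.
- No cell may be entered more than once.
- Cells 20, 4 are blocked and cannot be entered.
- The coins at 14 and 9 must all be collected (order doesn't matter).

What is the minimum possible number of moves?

6

Any route passes through 14 and 9 in some order between 22 and 8. Summing Manhattan distances along each leg and taking the cheapest ordering (22 → 14 → 9 → 8) gives a lower bound of 4 + 1 + 1 = 6 moves.
A route of 6 moves achieves this: 22 → 17 → 12 → 13 → 14 → 9 → 8.
Since 6 matches the lower bound, it is optimal.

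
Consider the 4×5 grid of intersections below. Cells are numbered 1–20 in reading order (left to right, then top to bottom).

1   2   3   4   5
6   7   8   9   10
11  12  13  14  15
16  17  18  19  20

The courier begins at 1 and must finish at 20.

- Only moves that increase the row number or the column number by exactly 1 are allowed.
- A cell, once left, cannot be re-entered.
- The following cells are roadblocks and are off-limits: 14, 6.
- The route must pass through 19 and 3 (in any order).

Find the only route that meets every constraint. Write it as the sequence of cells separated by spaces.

1 2 3 8 13 18 19 20

Moves only go right or down, so the column and row indices never decrease.
Route from 1: 2× right (reaching 3), 3× down (reaching 18), 2× right (reaching 20) — 7 moves in all.
Check: all required cells visited.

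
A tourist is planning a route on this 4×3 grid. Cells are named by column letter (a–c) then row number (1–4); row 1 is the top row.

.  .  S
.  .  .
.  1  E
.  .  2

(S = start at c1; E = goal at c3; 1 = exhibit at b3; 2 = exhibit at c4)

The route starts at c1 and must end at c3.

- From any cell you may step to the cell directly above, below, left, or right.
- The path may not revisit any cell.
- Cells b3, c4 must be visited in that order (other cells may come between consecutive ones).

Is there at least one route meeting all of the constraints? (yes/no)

yes

One route that works: c1 → c2 → b2 → b3 → b4 → c4 → c3.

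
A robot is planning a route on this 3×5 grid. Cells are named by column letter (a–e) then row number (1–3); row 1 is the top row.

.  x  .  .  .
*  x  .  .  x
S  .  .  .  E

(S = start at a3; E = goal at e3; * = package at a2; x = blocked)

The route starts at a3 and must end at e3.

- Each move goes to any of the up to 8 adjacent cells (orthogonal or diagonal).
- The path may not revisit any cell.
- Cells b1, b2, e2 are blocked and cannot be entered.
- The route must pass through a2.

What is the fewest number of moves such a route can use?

5

Any route passes through a2 somewhere between a3 and e3. Summing Chebyshev distances along the two legs (a3 → a2 → e3) gives a lower bound of 1 + 4 = 5 moves.
A route of 5 moves achieves this: a3 → a2 → b3 → c2 → d2 → e3.
Since 5 matches the lower bound, it is optimal.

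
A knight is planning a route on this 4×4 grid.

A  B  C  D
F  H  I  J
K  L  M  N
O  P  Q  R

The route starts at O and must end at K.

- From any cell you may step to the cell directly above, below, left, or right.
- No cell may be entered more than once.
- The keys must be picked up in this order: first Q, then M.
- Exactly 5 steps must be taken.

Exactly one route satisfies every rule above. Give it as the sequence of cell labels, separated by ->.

O -> P -> Q -> M -> L -> K

The waypoints must appear in the order Q, M, with no cell reused.
Route from O: right 2 to Q, up 1 to M, left 2 to K — 5 moves in all.
Check: order respected (Q at step 2, M at step 3); 5 moves as required.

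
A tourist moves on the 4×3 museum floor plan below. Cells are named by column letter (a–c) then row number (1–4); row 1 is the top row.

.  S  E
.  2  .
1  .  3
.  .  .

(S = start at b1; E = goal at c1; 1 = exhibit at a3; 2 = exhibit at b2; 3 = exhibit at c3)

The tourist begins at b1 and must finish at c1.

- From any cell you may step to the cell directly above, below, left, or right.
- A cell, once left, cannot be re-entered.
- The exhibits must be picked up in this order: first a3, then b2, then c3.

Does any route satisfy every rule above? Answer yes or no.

no

Ignoring the required order, 7 revisit-free routes from b1 to c1 pass through all of a3, b2, and c3; the waypoint orders that occur are b2 → a3 → c3 (6); a3 → c3 → b2 (1) — never a3 → b2 → c3.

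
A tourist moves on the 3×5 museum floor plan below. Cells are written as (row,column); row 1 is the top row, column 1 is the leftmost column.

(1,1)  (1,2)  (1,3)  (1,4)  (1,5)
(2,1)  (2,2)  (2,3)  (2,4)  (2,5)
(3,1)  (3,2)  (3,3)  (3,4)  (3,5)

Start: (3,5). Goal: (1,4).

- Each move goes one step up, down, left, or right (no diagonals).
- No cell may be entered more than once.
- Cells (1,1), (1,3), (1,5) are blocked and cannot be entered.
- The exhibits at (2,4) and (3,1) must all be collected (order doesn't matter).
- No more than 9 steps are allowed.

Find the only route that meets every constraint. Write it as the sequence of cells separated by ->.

The budget equals the shortest possible length, so every move has to be on a shortest route through the required cells.
Route from (3,5): 4× left (reaching (3,1)), up to (2,1), 3× right (reaching (2,4)), up to (1,4) — 9 moves in all.
Check: all required cells visited; 9 ≤ 9 moves.

(3,5) -> (3,4) -> (3,3) -> (3,2) -> (3,1) -> (2,1) -> (2,2) -> (2,3) -> (2,4) -> (1,4)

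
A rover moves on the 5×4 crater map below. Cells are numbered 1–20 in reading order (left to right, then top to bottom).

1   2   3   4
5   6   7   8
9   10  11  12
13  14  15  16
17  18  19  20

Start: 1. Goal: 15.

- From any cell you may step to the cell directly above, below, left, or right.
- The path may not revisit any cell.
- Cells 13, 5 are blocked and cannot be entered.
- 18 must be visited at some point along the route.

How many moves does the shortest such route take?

Any route passes through 18 somewhere between 1 and 15. Summing Manhattan distances along the two legs (1 → 18 → 15) gives a lower bound of 5 + 2 = 7 moves.
A route of 7 moves achieves this: 1 → 2 → 6 → 10 → 14 → 18 → 19 → 15.
Since 7 matches the lower bound, it is optimal.

7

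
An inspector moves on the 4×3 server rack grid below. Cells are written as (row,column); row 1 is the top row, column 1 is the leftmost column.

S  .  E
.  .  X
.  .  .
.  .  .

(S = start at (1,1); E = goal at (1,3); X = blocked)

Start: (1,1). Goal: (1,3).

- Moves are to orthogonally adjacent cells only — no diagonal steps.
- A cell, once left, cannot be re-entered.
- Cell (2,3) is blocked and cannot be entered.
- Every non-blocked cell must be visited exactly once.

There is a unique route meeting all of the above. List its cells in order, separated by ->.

Need to visit all 11 open cells exactly once, starting at (1,1) and ending at (1,3).
Cell (4,3) has only two open neighbours ((3,3) and (4,2)), so the path must pass straight through it: one of those is the cell it's entered from and the other is where it exits.
Route from (1,1): 3× down (reaching (4,1)), 2× right (reaching (4,3)), up to (3,3), left to (3,2), 2× up (reaching (1,2)), right to (1,3) — 10 moves in all.
Check: all 11 open cells covered.

(1,1) -> (2,1) -> (3,1) -> (4,1) -> (4,2) -> (4,3) -> (3,3) -> (3,2) -> (2,2) -> (1,2) -> (1,3)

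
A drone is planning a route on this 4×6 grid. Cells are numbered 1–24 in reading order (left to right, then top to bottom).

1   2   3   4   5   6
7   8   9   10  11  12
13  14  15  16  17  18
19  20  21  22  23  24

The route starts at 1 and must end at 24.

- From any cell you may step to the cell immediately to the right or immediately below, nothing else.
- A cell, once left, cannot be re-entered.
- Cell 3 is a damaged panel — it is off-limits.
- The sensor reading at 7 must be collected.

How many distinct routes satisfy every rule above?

A right/down-only route from 1 to 24 makes exactly 3 down-moves and 5 right-moves in some order.
With no other constraints that would be C(8,3) = 56 routes.
Split at 7 and multiply the segment counts (each segment already excludes blocked cells): 1→7: 1; 7→24: 21; product = 21.
That gives 21 routes.

21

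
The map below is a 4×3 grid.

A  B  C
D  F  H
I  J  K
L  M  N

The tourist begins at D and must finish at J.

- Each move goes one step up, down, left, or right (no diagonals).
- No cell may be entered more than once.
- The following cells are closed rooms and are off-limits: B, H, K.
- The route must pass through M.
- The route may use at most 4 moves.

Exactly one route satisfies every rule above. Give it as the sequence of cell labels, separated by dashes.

The budget equals the shortest possible length, so every move has to be on a shortest route through the required cells.
Route from D: down 2 to L, right 1 to M, up 1 to J — 4 moves in all.
Check: all required cells visited; 4 ≤ 4 moves.

D - I - L - M - J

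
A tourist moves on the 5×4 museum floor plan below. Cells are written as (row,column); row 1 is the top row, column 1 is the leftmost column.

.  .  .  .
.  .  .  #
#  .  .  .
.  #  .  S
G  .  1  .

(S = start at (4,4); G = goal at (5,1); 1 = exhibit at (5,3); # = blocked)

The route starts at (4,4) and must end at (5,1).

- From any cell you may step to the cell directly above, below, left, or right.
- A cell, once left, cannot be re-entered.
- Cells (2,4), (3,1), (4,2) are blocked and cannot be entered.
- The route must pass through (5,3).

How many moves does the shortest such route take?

4

Any route passes through (5,3) somewhere between (4,4) and (5,1). Summing Manhattan distances along the two legs ((4,4) → (5,3) → (5,1)) gives a lower bound of 2 + 2 = 4 moves.
A route of 4 moves achieves this: (4,4) → (5,4) → (5,3) → (5,2) → (5,1).
Since 4 matches the lower bound, it is optimal.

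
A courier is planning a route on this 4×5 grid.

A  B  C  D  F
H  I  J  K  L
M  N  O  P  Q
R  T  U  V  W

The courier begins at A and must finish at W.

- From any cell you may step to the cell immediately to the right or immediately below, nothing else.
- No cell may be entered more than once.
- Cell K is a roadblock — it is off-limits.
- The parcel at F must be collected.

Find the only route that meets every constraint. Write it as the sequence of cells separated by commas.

Moves only go right or down, so the column and row indices never decrease.
Route from A: right 4 to F, down 3 to W — 7 moves in all.
Check: all required cells visited.

A, B, C, D, F, L, Q, W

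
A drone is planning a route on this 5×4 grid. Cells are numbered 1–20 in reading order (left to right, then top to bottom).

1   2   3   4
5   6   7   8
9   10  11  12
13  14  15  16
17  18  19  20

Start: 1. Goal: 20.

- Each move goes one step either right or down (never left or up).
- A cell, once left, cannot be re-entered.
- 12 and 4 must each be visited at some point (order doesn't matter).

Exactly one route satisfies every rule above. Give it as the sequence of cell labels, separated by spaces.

1 2 3 4 8 12 16 20

Moves only go right or down, so the column and row indices never decrease.
Route from 1: 3× right (reaching 4), 4× down (reaching 20) — 7 moves in all.
Check: all required cells visited.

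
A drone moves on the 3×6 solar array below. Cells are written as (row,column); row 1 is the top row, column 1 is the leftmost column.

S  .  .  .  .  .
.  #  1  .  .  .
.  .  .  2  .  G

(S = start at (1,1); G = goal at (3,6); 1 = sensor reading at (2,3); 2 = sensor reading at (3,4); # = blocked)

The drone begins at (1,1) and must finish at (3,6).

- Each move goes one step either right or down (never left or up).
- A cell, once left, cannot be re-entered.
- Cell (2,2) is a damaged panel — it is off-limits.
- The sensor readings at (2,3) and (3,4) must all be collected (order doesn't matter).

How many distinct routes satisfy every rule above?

A right/down-only route from (1,1) to (3,6) makes exactly 2 down-moves and 5 right-moves in some order.
With no other constraints that would be C(7,2) = 21 routes.
A monotone route can only reach the required cells in the order (2,3), (3,4), so split there and multiply the segment counts (each segment already excludes blocked cells): (1,1)→(2,3): 1; (2,3)→(3,4): 2; (3,4)→(3,6): 1; product = 2.
That gives 2 routes.

2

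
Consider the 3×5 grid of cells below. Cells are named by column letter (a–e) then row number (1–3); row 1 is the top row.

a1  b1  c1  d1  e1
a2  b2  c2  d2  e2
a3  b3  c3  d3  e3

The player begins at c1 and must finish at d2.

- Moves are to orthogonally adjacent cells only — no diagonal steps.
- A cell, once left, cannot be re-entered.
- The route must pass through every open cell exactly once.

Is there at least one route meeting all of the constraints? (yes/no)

yes

One route that works: c1 → c2 → b2 → b1 → a1 → a2 → a3 → b3 → c3 → d3 → e3 → e2 → e1 → d1 → d2.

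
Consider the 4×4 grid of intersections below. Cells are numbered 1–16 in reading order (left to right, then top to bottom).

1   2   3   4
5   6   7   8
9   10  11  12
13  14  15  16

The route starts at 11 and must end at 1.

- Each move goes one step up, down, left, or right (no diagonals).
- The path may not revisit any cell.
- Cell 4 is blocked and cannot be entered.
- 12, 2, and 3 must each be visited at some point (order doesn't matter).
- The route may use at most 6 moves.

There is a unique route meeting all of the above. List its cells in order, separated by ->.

The budget equals the shortest possible length, so every move has to be on a shortest route through the required cells.
Route from 11: right to 12, up to 8, left to 7, up to 3, 2× left (reaching 1) — 6 moves in all.
Check: all required cells visited; 6 ≤ 6 moves.

11 -> 12 -> 8 -> 7 -> 3 -> 2 -> 1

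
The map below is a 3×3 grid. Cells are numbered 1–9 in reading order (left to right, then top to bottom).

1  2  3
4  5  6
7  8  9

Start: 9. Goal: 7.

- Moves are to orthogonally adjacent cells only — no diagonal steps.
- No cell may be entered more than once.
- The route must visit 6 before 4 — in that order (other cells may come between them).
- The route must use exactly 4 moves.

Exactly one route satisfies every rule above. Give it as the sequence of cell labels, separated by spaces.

9 6 5 4 7

The waypoints must appear in the order 6, 4, with no cell reused.
Route from 9: up 1 to 6, left 2 to 4, down 1 to 7 — 4 moves in all.
Check: order respected (6 at step 1, 4 at step 3); 4 moves as required.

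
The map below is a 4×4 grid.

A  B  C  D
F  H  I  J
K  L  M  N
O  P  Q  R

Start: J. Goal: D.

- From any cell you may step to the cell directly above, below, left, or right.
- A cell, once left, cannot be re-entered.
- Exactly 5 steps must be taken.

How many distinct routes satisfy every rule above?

2

Need simple routes of exactly 5 moves from J to D (Manhattan distance 1, so 2 moves are spent on a detour and 2 undoing it).
Enumerating: J N M I C D | J I H B C D.
That gives 2 routes.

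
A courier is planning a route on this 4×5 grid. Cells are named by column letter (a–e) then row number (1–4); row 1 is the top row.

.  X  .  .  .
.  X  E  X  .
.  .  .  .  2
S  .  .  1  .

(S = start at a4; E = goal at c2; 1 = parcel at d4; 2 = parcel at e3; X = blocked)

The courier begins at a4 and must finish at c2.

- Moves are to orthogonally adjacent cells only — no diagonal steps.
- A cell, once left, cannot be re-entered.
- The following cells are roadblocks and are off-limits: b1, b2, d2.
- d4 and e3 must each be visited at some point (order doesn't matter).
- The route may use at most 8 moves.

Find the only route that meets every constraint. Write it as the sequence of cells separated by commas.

Any route must reach d4 and e3 and still end at c2 within 8 moves, so the order of the required stops is forced.
Route from a4: right 4 to e4, up 1 to e3, left 2 to c3, up 1 to c2 — 8 moves in all.
Check: all required cells visited; 8 ≤ 8 moves.

a4, b4, c4, d4, e4, e3, d3, c3, c2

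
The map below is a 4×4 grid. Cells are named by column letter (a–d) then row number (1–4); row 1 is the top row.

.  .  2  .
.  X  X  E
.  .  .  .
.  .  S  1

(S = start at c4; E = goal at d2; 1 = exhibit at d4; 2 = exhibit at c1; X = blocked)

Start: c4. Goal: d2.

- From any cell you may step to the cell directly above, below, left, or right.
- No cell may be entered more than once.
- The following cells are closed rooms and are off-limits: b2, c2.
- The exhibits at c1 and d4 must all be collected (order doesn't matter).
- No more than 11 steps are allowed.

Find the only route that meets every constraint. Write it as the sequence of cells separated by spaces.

The 11-move cap with required stops at c1, d4 leaves no slack for detours.
Route from c4: right 1 to d4, up 1 to d3, left 3 to a3, up 2 to a1, right 3 to d1, down 1 to d2 — 11 moves in all.
Check: all required cells visited; 11 ≤ 11 moves.

c4 d4 d3 c3 b3 a3 a2 a1 b1 c1 d1 d2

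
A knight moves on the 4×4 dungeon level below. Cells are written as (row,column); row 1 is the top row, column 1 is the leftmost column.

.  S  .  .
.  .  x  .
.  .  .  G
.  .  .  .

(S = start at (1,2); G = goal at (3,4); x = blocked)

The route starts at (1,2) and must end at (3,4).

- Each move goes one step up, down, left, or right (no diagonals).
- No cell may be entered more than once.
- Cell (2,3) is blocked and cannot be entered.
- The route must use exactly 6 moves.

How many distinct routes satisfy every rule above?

6

Need simple routes of exactly 6 moves from (1,2) to (3,4) (Manhattan distance 4, so 1 moves are spent on a detour and 1 undoing it).
Enumerating: (1,2) (2,2) (3,2) (4,2) (4,3) (3,3) (3,4) | (1,2) (2,2) (3,2) (4,2) (4,3) (4,4) (3,4) | (1,2) (2,2) (3,2) (3,3) (4,3) (4,4) (3,4) | (1,2) (2,2) (2,1) (3,1) (3,2) (3,3) (3,4) | (1,2) (1,1) (2,1) (3,1) (3,2) (3,3) (3,4) | (1,2) (1,1) (2,1) (2,2) (3,2) (3,3) (3,4).
That gives 6 routes.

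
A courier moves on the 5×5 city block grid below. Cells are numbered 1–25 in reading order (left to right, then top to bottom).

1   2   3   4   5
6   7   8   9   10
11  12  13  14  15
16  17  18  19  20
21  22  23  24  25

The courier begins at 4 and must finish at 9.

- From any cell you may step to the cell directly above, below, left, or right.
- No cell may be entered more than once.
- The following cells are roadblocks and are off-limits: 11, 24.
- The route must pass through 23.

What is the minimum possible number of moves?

11

Any route passes through 23 somewhere between 4 and 9. Summing Manhattan distances along the two legs (4 → 23 → 9) gives a lower bound of 5 + 4 = 9 moves.
The shortest route satisfying every rule uses 11 moves: 4 → 3 → 8 → 13 → 12 → 17 → 22 → 23 → 18 → 19 → 14 → 9.
The bound of 9 isn't tight here; checking systematically, no route of length 9 through 10 satisfies every constraint, so 11 is the minimum.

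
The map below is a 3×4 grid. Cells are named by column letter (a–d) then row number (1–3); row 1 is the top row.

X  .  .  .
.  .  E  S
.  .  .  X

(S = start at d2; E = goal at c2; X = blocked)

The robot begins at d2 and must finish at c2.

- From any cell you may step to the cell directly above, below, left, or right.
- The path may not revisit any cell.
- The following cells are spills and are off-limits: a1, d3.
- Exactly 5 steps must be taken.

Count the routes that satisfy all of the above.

Need simple routes of exactly 5 moves from d2 to c2 (Manhattan distance 1, so 2 moves are spent on a detour and 2 undoing it).
Enumerating: d2 d1 c1 b1 b2 c2.
That gives 1 route.

1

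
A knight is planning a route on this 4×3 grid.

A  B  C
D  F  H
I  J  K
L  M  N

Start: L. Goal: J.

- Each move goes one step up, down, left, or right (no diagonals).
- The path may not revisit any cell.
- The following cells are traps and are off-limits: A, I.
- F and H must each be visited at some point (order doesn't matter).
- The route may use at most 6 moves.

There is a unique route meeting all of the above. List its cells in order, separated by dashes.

The 6-move cap with required stops at F, H leaves no slack for detours.
Route from L: 2× right (reaching N), 2× up (reaching H), left to F, down to J — 6 moves in all.
Check: all required cells visited; 6 ≤ 6 moves.

L - M - N - K - H - F - J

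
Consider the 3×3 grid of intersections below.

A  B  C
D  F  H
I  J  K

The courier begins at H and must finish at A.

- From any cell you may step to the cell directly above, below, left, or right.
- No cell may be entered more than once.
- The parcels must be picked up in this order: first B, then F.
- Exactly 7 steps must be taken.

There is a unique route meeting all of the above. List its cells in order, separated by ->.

The waypoints must appear in the order B, F, with no cell reused.
Route from H: up 1 to C, left 1 to B, down 2 to J, left 1 to I, up 2 to A — 7 moves in all.
Check: order respected (B at step 2, F at step 3); 7 moves as required.

H -> C -> B -> F -> J -> I -> D -> A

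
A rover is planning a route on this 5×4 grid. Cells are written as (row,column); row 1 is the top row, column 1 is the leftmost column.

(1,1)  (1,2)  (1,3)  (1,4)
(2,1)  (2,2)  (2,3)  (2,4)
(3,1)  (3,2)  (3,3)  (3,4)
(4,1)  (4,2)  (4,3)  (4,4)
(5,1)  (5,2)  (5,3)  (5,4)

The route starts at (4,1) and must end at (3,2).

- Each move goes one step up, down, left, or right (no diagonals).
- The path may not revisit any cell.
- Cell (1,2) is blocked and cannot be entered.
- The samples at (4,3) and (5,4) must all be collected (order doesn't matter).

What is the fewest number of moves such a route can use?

Any route passes through (4,3) and (5,4) in some order between (4,1) and (3,2). Summing Manhattan distances along each leg and taking the cheapest ordering ((4,1) → (4,3) → (5,4) → (3,2)) gives a lower bound of 2 + 2 + 4 = 8 moves.
A route of 8 moves achieves this: (4,1) → (5,1) → (5,2) → (5,3) → (5,4) → (4,4) → (4,3) → (3,3) → (3,2).
Since 8 matches the lower bound, it is optimal.

8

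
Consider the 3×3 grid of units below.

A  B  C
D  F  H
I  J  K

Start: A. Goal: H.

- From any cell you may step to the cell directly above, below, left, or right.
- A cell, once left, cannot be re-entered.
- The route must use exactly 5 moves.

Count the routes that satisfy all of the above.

5

Need simple routes of exactly 5 moves from A to H (Manhattan distance 3, so 1 moves are spent on a detour and 1 undoing it).
Enumerating: A D I J F H | A D I J K H | A D F B C H | A D F J K H | A B F J K H.
That gives 5 routes.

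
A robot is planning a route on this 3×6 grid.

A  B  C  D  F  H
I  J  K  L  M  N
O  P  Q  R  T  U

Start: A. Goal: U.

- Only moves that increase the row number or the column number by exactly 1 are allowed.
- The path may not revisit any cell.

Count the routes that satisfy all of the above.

A right/down-only route from A to U makes exactly 2 down-moves and 5 right-moves in some order.
With no other constraints that would be C(7,2) = 21 routes.
That gives 21 routes.

21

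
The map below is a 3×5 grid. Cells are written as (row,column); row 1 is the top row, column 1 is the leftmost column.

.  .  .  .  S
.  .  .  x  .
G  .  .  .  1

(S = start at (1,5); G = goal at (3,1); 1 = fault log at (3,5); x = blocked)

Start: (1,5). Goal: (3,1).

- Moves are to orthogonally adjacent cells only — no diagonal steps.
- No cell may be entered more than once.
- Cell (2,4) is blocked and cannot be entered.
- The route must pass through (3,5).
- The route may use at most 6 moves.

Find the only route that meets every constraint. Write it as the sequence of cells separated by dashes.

The 6-move cap with required stops at (3,5) leaves no slack for detours.
Route from (1,5): down 2 to (3,5), left 4 to (3,1) — 6 moves in all.
Check: all required cells visited; 6 ≤ 6 moves.

(1,5) - (2,5) - (3,5) - (3,4) - (3,3) - (3,2) - (3,1)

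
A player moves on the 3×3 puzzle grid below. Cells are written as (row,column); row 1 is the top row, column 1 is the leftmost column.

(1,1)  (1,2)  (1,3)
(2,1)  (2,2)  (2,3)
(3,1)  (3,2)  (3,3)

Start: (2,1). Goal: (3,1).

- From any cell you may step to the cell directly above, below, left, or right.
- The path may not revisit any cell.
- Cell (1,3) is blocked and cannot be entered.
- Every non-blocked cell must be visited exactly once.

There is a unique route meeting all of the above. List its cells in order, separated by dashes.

Need to visit all 8 open cells exactly once, starting at (2,1) and ending at (3,1).
Cell (1,2) has only two open neighbours ((2,2) and (1,1)), so the path must pass straight through it: one of those is the cell it's entered from and the other is where it exits.
Route from (2,1): up 1 to (1,1), right 1 to (1,2), down 1 to (2,2), right 1 to (2,3), down 1 to (3,3), left 2 to (3,1) — 7 moves in all.
Check: all 8 open cells covered.

(2,1) - (1,1) - (1,2) - (2,2) - (2,3) - (3,3) - (3,2) - (3,1)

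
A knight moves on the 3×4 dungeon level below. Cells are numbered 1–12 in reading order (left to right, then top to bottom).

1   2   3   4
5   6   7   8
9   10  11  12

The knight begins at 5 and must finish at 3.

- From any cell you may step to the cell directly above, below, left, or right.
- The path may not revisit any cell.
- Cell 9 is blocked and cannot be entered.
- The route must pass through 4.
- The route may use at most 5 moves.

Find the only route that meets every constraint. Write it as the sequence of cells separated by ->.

Any route must reach 4 and still end at 3 within 5 moves, so the order of the required stops is forced.
Route from 5: right 3 to 8, up 1 to 4, left 1 to 3 — 5 moves in all.
Check: all required cells visited; 5 ≤ 5 moves.

5 -> 6 -> 7 -> 8 -> 4 -> 3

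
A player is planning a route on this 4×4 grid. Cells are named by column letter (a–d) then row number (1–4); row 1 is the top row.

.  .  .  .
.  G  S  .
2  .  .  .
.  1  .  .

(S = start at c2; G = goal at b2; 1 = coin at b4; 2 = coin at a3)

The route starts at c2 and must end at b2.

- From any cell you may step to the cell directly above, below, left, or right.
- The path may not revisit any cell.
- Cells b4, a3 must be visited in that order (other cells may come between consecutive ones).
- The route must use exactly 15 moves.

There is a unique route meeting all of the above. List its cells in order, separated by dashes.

The waypoints must appear in the order b4, a3, with no cell reused.
Route from c2: up to c1, right to d1, 3× down (reaching d4), left to c4, up to c3, left to b3, down to b4, left to a4, 3× up (reaching a1), right to b1, down to b2 — 15 moves in all.
Check: order respected (1 at step 9, 2 at step 11); 15 moves as required.

c2 - c1 - d1 - d2 - d3 - d4 - c4 - c3 - b3 - b4 - a4 - a3 - a2 - a1 - b1 - b2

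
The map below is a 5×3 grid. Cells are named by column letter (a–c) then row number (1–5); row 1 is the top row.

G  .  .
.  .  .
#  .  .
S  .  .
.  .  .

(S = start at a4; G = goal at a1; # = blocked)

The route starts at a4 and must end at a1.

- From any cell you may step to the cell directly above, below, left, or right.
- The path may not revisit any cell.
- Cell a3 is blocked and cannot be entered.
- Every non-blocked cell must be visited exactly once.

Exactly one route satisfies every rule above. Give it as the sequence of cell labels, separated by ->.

a4 -> a5 -> b5 -> c5 -> c4 -> b4 -> b3 -> c3 -> c2 -> c1 -> b1 -> b2 -> a2 -> a1

Need to visit all 14 open cells exactly once, starting at a4 and ending at a1.
Route from a4: down 1 to a5, right 2 to c5, up 1 to c4, left 1 to b4, up 1 to b3, right 1 to c3, up 2 to c1, left 1 to b1, down 1 to b2, left 1 to a2, up 1 to a1 — 13 moves in all.
Check: all 14 open cells covered.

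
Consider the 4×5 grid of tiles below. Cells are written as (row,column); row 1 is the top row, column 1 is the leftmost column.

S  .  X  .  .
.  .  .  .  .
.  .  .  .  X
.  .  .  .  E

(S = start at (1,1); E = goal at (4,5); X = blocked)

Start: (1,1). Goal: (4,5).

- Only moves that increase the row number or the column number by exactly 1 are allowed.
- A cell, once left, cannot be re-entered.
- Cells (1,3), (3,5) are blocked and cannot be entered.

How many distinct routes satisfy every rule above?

A right/down-only route from (1,1) to (4,5) makes exactly 3 down-moves and 4 right-moves in some order.
With no other constraints that would be C(7,3) = 35 routes.
Subtract routes through each blocked cell (inclusion–exclusion for overlaps): − through (1,3): 10 − through (3,5): 15 + through (1,3)&(3,5): 6 → 16.
That gives 16 routes.

16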